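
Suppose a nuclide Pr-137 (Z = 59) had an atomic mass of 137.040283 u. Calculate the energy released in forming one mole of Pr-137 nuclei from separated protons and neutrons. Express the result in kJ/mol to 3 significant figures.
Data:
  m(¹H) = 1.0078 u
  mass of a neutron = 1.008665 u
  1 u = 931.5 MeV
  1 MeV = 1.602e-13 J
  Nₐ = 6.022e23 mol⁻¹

9.85e+10 kJ/mol

Total constituent mass: 59 × 1.0078 + 78 × 1.008665 = 138.136070 u
Mass defect Δm = 138.136070 − 137.040283 = 1.095787 u
Converting to energy: 1.095787 u × 931.5 MeV/u = 1020.73 MeV
Per nucleus in joules: 1020.73 MeV × 1.602e-13 J/MeV = 1.6352e-10 J
Per mole: 1.6352e-10 J × 6.022e23 mol⁻¹ = 9.8472e+13 J/mol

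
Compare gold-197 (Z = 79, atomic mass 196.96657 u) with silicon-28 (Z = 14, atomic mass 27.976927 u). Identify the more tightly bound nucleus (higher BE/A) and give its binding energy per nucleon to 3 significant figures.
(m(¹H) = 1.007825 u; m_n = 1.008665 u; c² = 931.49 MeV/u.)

silicon-28; 8.45 MeV/nucleon

gold-197: Σm = 79(1.007825) + 118(1.008665) = 198.640645 u; Δm = 1.674075 u; E_B = 1559.4 MeV; E_B/A = 7.916 MeV
silicon-28: Σm = 14(1.007825) + 14(1.008665) = 28.230860 u; Δm = 0.253933 u; E_B = 236.54 MeV; E_B/A = 8.448 MeV
silicon-28 has the higher binding energy per nucleon, so it is the more tightly bound nucleus.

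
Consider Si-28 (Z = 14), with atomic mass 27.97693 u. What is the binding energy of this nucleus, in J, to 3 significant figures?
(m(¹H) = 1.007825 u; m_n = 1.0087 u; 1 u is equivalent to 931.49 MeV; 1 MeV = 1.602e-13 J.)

Mass of separated nucleons = 14(1.007825) + 14(1.0087) = 14.109550 + 14.1218 = 28.231350 u
Δm = 28.231350 − 27.97693 = 0.254420 u
Converting to energy: 0.254420 u × 931.49 MeV/u = 236.990 MeV
In joules: 236.990 MeV × 1.602e-13 J/MeV = 3.7966e-11 J

3.80e-11 J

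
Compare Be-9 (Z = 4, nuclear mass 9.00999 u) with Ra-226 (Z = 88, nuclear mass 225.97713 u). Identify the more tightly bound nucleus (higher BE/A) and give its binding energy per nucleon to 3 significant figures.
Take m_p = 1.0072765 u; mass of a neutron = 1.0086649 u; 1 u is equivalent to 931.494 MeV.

Ra-226; 7.66 MeV/nucleon

Be-9: Σm = 4(1.0072765) + 5(1.0086649) = 9.0724305 u; Δm = 0.0624405 u; E_B = 58.163 MeV; E_B/A = 6.463 MeV
Ra-226: Σm = 88(1.0072765) + 138(1.0086649) = 227.8360882 u; Δm = 1.8589582 u; E_B = 1731.6 MeV; E_B/A = 7.662 MeV
Ra-226 has the higher binding energy per nucleon, so it is the more tightly bound nucleus.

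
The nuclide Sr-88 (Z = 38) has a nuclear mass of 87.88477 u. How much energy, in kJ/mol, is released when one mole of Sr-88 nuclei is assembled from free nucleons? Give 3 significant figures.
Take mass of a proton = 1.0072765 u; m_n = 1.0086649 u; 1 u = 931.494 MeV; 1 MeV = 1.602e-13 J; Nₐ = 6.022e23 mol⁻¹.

7.41e+10 kJ/mol

With 38 protons and 50 neutrons (A = 88):
Total constituent mass: 38 × 1.0072765 + 50 × 1.0086649 = 88.7097520 u
Mass defect Δm = 88.7097520 − 87.88477 = 0.8249820 u
E_B = 0.8249820 × 931.494 = 768.466 MeV
Per nucleus in joules: 768.466 MeV × 1.602e-13 J/MeV = 1.2311e-10 J
Per mole: 1.2311e-10 J × 6.022e23 mol⁻¹ = 7.4137e+13 J/mol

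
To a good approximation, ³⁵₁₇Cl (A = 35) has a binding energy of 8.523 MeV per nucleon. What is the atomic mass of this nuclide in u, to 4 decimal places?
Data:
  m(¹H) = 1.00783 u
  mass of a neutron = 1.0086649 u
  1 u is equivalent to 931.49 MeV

34.9688 u

Total binding energy = 35 × 8.523 = 298.305 MeV
Mass defect = 298.305 MeV / (931.49 MeV/u) = 0.320245 u
Constituent mass = 17(1.00783) + 18(1.0086649) = 35.2890782 u
Atomic mass = 35.2890782 − 0.320245 = 34.9688332 u ≈ 34.9688 u (to 4 decimal places)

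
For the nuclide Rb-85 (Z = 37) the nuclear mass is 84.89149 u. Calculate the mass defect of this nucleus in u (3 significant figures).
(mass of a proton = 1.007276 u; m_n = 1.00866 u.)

Mass of separated nucleons = 37(1.007276) + 48(1.00866) = 37.269212 + 48.41568 = 85.684892 u
Δm = 85.684892 − 84.89149 = 0.793402 u

0.793 u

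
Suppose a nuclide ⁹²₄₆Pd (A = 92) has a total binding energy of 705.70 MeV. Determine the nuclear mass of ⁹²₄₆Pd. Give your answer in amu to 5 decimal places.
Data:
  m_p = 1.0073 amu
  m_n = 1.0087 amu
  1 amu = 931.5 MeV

Mass defect = 705.70 MeV / (931.5 MeV/amu) = 0.7575953 amu
Constituent mass = 46(1.0073) + 46(1.0087) = 92.7360 amu
Nuclear mass = 92.7360 − 0.7575953 = 91.9784047 amu ≈ 91.97840 amu (to 5 decimal places)

91.97840 amu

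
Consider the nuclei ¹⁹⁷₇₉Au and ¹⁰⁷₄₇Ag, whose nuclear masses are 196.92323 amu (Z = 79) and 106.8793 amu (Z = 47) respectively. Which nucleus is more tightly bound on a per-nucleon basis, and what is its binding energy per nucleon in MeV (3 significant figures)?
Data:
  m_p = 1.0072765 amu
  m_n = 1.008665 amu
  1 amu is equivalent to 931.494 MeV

¹⁰⁷₄₇Ag; 8.55 MeV/nucleon

¹⁹⁷₇₉Au: Σm = 79(1.0072765) + 118(1.008665) = 198.5973135 amu; Δm = 1.6740835 amu; E_B = 1559.4 MeV; E_B/A = 7.916 MeV
¹⁰⁷₄₇Ag: Σm = 47(1.0072765) + 60(1.008665) = 107.8618955 amu; Δm = 0.9825955 amu; E_B = 915.28 MeV; E_B/A = 8.554 MeV
¹⁰⁷₄₇Ag has the higher binding energy per nucleon, so it is the more tightly bound nucleus.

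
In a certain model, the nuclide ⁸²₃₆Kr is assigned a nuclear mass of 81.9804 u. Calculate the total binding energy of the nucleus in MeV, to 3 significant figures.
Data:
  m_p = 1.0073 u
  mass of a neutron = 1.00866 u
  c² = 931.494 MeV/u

634 MeV

With 36 protons and 46 neutrons (A = 82):
Total constituent mass: 36 × 1.0073 + 46 × 1.00866 = 82.66116 u
Mass defect Δm = 82.66116 − 81.9804 = 0.68076 u
Converting to energy: 0.68076 u × 931.494 MeV/u = 634.124 MeV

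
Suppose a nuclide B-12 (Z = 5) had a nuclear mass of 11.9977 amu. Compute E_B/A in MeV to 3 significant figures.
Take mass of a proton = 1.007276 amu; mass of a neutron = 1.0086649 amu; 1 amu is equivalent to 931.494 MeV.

7.71 MeV/nucleon

Z = 5, so N = A − Z = 12 − 5 = 7.
Total constituent mass: 5 × 1.007276 + 7 × 1.0086649 = 12.0970343 amu
Δm = 12.0970343 − 11.9977 = 0.0993343 amu
Converting to energy: 0.0993343 amu × 931.494 MeV/amu = 92.5293 MeV
BE/A = 92.5293 MeV / 12 = 7.711 MeV/nucleon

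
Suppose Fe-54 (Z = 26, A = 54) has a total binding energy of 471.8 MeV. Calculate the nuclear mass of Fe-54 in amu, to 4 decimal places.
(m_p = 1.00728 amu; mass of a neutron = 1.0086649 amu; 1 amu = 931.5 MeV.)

Mass defect = 471.8 MeV / (931.5 MeV/amu) = 0.506495 amu
Constituent mass = 26(1.00728) + 28(1.0086649) = 54.4318972 amu
Nuclear mass = 54.4318972 − 0.506495 = 53.9254022 amu ≈ 53.9254 amu (to 4 decimal places)

53.9254 amu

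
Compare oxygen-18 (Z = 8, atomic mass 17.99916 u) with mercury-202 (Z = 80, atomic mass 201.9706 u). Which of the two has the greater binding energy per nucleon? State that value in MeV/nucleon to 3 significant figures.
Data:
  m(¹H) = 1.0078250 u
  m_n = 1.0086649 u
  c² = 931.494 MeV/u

mercury-202; 7.90 MeV/nucleon

oxygen-18: Σm = 8(1.0078250) + 10(1.0086649) = 18.1492490 u; Δm = 0.1500890 u; E_B = 139.81 MeV; E_B/A = 7.767 MeV
mercury-202: Σm = 80(1.0078250) + 122(1.0086649) = 203.6831178 u; Δm = 1.7125178 u; E_B = 1595.2 MeV; E_B/A = 7.897 MeV
mercury-202 has the higher binding energy per nucleon, so it is the more tightly bound nucleus.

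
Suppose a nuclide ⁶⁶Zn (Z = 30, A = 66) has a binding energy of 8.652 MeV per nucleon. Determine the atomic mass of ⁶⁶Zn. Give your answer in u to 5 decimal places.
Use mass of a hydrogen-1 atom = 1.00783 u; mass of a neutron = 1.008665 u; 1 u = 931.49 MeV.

65.93381 u

Total binding energy = 66 × 8.652 = 571.032 MeV
Mass defect = 571.032 MeV / (931.49 MeV/u) = 0.6130307 u
Constituent mass = 30(1.00783) + 36(1.008665) = 66.546840 u
Atomic mass = 66.546840 − 0.6130307 = 65.9338093 u ≈ 65.93381 u (to 5 decimal places)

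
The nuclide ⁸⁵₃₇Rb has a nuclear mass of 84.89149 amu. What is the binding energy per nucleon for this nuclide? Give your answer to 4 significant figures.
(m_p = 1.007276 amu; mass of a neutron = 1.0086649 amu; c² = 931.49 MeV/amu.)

8.697 MeV/nucleon

Z = 37, so N = A − Z = 85 − 37 = 48.
Mass of separated nucleons = 37(1.007276) + 48(1.0086649) = 37.269212 + 48.4159152 = 85.6851272 amu
Mass defect Δm = 85.6851272 − 84.89149 = 0.7936372 amu
Binding energy = Δm·c² = 0.7936372 × 931.49 MeV/amu = 739.265 MeV
Per nucleon: 739.265 / 85 = 8.697 MeV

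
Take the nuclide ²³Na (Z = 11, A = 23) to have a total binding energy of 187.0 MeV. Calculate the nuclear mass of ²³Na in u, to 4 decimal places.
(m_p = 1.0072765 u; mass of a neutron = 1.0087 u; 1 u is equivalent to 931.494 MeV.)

22.9837 u

Mass defect = 187.0 MeV / (931.494 MeV/u) = 0.200753 u
Constituent mass = 11(1.0072765) + 12(1.0087) = 23.1844415 u
Nuclear mass = 23.1844415 − 0.200753 = 22.9836885 u ≈ 22.9837 u (to 4 decimal places)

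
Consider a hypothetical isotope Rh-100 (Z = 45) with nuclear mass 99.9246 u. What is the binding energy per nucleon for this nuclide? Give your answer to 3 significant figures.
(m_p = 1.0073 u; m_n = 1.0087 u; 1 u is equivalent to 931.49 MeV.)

Total constituent mass: 45 × 1.0073 + 55 × 1.0087 = 100.8070 u
Mass defect Δm = 100.8070 − 99.9246 = 0.8824 u
E_B = 0.8824 × 931.49 = 821.947 MeV
Per nucleon: 821.947 / 100 = 8.219 MeV

8.22 MeV/nucleon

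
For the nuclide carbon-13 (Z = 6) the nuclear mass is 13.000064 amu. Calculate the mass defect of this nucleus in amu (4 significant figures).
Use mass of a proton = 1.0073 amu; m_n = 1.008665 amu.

0.1044 amu

Σm = 6·m_p + 7·m_n = 6.0438 + 7.060655 = 13.104455 amu
Mass defect Δm = 13.104455 − 13.000064 = 0.104391 amu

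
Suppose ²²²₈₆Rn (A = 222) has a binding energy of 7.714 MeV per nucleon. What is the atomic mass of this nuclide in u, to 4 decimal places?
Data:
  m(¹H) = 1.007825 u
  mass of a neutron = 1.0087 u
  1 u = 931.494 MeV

222.0177 u

Total binding energy = 222 × 7.714 = 1712.508 MeV
Mass defect = 1712.508 MeV / (931.494 MeV/u) = 1.838453 u
Constituent mass = 86(1.007825) + 136(1.0087) = 223.856150 u
Atomic mass = 223.856150 − 1.838453 = 222.017697 u ≈ 222.0177 u (to 4 decimal places)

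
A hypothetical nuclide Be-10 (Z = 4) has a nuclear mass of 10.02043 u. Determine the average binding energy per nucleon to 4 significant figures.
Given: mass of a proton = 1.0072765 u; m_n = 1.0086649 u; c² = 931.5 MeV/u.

Z = 4, so N = A − Z = 10 − 4 = 6.
Mass of separated nucleons = 4(1.0072765) + 6(1.0086649) = 4.0291060 + 6.0519894 = 10.0810954 u
Δm = 10.0810954 − 10.02043 = 0.0606654 u
E_B = 0.0606654 × 931.5 = 56.5098 MeV
Dividing by A = 10 gives 5.651 MeV per nucleon.

5.651 MeV/nucleon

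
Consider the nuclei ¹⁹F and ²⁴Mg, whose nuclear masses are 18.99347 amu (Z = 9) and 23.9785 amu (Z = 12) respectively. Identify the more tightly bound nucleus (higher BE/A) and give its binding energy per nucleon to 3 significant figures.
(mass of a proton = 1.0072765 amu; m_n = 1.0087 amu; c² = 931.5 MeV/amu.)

¹⁹F: Σm = 9(1.0072765) + 10(1.0087) = 19.1524885 amu; Δm = 0.1590185 amu; E_B = 148.13 MeV; E_B/A = 7.796 MeV
²⁴Mg: Σm = 12(1.0072765) + 12(1.0087) = 24.1917180 amu; Δm = 0.2132180 amu; E_B = 198.613 MeV; E_B/A = 8.276 MeV
²⁴Mg has the higher binding energy per nucleon, so it is the more tightly bound nucleus.

²⁴Mg; 8.28 MeV/nucleon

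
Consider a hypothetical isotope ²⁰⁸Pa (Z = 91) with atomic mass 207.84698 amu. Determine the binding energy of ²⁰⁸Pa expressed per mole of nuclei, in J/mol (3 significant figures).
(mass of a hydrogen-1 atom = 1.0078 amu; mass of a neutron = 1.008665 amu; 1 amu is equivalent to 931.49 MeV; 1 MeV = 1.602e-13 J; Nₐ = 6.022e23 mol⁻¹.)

Total constituent mass: 91 × 1.0078 + 117 × 1.008665 = 209.723605 amu
Δm = 209.723605 − 207.84698 = 1.876625 amu
Binding energy = Δm·c² = 1.876625 × 931.49 MeV/amu = 1748.06 MeV
Per nucleus in joules: 1748.06 MeV × 1.602e-13 J/MeV = 2.8004e-10 J
Per mole: 2.8004e-10 J × 6.022e23 mol⁻¹ = 1.6864e+14 J/mol

1.69e+14 J/mol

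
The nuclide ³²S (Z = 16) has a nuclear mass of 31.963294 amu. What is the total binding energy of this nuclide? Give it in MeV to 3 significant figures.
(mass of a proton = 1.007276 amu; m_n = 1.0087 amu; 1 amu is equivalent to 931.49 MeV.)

272 MeV

The nucleus contains 16 protons and 32 − 16 = 16 neutrons.
Mass of separated nucleons = 16(1.007276) + 16(1.0087) = 16.116416 + 16.1392 = 32.255616 amu
Mass defect Δm = 32.255616 − 31.963294 = 0.292322 amu
Converting to energy: 0.292322 amu × 931.49 MeV/amu = 272.295 MeV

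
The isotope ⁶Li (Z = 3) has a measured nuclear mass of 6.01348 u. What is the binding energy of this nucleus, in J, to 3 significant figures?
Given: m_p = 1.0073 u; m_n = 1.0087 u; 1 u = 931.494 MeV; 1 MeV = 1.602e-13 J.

Total constituent mass: 3 × 1.0073 + 3 × 1.0087 = 6.0480 u
The mass defect is 6.0480 − 6.01348 = 0.03452 u.
Binding energy = Δm·c² = 0.03452 × 931.494 MeV/u = 32.1552 MeV
In joules: 32.1552 MeV × 1.602e-13 J/MeV = 5.1513e-12 J

5.15e-12 J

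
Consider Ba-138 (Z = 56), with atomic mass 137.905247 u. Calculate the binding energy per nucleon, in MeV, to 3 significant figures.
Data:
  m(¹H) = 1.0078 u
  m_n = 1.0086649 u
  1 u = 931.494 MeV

Mass of separated nucleons = 56(1.0078) + 82(1.0086649) = 56.4368 + 82.7105218 = 139.1473218 u
The mass defect is 139.1473218 − 137.905247 = 1.2420748 u.
E_B = 1.2420748 × 931.494 = 1156.99 MeV
Per nucleon: 1156.99 / 138 = 8.384 MeV

8.38 MeV/nucleon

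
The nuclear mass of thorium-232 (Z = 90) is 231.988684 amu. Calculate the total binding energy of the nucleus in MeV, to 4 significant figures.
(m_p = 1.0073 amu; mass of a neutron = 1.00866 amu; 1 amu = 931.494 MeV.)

1768 MeV

Σm = 90·m_p + 142·m_n = 90.6570 + 143.22972 = 233.88672 amu
Δm = 233.88672 − 231.988684 = 1.898036 amu
E_B = 1.898036 × 931.494 = 1768.01 MeV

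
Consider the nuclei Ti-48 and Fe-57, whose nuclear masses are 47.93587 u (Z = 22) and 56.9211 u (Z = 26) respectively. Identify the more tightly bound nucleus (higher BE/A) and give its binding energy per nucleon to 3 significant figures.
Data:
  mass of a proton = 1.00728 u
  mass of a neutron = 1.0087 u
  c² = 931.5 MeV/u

Ti-48: Σm = 22(1.00728) + 26(1.0087) = 48.38636 u; Δm = 0.45049 u; E_B = 419.63 MeV; E_B/A = 8.742 MeV
Fe-57: Σm = 26(1.00728) + 31(1.0087) = 57.45898 u; Δm = 0.53788 u; E_B = 501.04 MeV; E_B/A = 8.790 MeV
Fe-57 has the higher binding energy per nucleon, so it is the more tightly bound nucleus.

Fe-57; 8.79 MeV/nucleon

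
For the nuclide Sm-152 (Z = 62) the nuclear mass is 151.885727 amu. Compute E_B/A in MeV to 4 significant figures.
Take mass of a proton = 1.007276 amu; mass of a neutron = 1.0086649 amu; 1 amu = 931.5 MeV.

With 62 protons and 90 neutrons (A = 152):
Σm = 62·m_p + 90·m_n = 62.451112 + 90.7798410 = 153.2309530 amu
Δm = 153.2309530 − 151.885727 = 1.3452260 amu
Converting to energy: 1.3452260 amu × 931.5 MeV/amu = 1253.08 MeV
Dividing by A = 152 gives 8.244 MeV per nucleon.

8.244 MeV/nucleon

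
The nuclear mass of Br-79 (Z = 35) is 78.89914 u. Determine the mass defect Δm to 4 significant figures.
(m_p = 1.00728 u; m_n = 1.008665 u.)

0.7369 u

The nucleus contains 35 protons and 79 − 35 = 44 neutrons.
Σm = 35·m_p + 44·m_n = 35.25480 + 44.381260 = 79.636060 u
The mass defect is 79.636060 − 78.89914 = 0.736920 u.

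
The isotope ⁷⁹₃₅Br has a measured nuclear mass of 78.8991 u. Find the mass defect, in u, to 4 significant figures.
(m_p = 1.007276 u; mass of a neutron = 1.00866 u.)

0.7366 u

Z = 35, so N = A − Z = 79 − 35 = 44.
Mass of separated nucleons = 35(1.007276) + 44(1.00866) = 35.254660 + 44.38104 = 79.635700 u
The mass defect is 79.635700 − 78.8991 = 0.736600 u.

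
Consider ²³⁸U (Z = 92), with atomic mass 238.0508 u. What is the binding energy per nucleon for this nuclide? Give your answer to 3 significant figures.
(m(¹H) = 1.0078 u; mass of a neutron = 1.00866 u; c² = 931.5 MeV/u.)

7.56 MeV/nucleon

Total constituent mass: 92 × 1.0078 + 146 × 1.00866 = 239.98196 u
Mass defect Δm = 239.98196 − 238.0508 = 1.93116 u
E_B = 1.93116 × 931.5 = 1798.88 MeV
Dividing by A = 238 gives 7.558 MeV per nucleon.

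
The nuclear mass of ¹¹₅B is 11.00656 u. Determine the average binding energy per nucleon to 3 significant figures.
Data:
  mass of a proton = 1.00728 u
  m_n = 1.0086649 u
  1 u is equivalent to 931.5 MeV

With 5 protons and 6 neutrons (A = 11):
Total constituent mass: 5 × 1.00728 + 6 × 1.0086649 = 11.0883894 u
Mass defect Δm = 11.0883894 − 11.00656 = 0.0818294 u
Binding energy = Δm·c² = 0.0818294 × 931.5 MeV/u = 76.2241 MeV
BE/A = 76.2241 MeV / 11 = 6.929 MeV/nucleon

6.93 MeV/nucleon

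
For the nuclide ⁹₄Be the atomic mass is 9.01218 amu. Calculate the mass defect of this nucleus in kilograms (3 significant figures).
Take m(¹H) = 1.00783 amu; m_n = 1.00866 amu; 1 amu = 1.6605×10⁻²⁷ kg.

1.04e-28 kg

Z = 4, so N = A − Z = 9 − 4 = 5.
Σm = 4·m(¹H) + 5·m_n = 4.03132 + 5.04330 = 9.07462 amu
Mass defect Δm = 9.07462 − 9.01218 = 0.06244 amu
In SI units: 0.06244 amu × 1.6605×10⁻²⁷ kg/amu = 1.0368e-28 kg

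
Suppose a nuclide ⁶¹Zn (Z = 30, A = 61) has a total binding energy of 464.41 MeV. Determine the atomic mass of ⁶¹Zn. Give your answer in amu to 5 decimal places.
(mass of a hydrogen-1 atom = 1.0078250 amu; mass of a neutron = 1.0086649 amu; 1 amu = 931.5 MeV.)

Mass defect = 464.41 MeV / (931.5 MeV/amu) = 0.4985615 amu
Constituent mass = 30(1.0078250) + 31(1.0086649) = 61.5033619 amu
Atomic mass = 61.5033619 − 0.4985615 = 61.0048004 amu ≈ 61.00480 amu (to 5 decimal places)

61.00480 amu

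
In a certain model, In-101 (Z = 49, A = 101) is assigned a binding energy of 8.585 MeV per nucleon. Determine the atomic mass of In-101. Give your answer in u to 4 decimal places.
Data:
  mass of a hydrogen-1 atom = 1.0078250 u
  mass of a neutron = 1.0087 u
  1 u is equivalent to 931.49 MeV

100.9050 u

Total binding energy = 101 × 8.585 = 867.085 MeV
Mass defect = 867.085 MeV / (931.49 MeV/u) = 0.930858 u
Constituent mass = 49(1.0078250) + 52(1.0087) = 101.8358250 u
Atomic mass = 101.8358250 − 0.930858 = 100.9049670 u ≈ 100.9050 u (to 4 decimal places)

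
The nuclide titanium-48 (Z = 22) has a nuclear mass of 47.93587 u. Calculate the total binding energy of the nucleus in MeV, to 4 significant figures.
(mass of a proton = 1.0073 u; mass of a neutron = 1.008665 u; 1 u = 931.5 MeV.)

Z = 22, so N = A − Z = 48 − 22 = 26.
Mass of separated nucleons = 22(1.0073) + 26(1.008665) = 22.1606 + 26.225290 = 48.385890 u
Mass defect Δm = 48.385890 − 47.93587 = 0.450020 u
E_B = 0.450020 × 931.5 = 419.194 MeV

419.2 MeV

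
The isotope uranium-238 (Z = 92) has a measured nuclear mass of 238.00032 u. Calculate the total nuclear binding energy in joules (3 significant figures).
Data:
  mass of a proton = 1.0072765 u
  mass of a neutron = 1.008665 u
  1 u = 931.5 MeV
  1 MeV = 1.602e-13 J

2.89e-10 J

Total constituent mass: 92 × 1.0072765 + 146 × 1.008665 = 239.9345280 u
Δm = 239.9345280 − 238.00032 = 1.9342080 u
Binding energy = Δm·c² = 1.9342080 × 931.5 MeV/u = 1801.71 MeV
In joules: 1801.71 MeV × 1.602e-13 J/MeV = 2.8863e-10 J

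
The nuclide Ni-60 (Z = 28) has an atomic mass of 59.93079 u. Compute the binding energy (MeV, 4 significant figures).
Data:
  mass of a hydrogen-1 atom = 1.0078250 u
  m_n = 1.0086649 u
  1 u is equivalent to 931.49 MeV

Z = 28, so N = A − Z = 60 − 28 = 32.
Σm = 28·m(¹H) + 32·m_n = 28.2191000 + 32.2772768 = 60.4963768 u
The mass defect is 60.4963768 − 59.93079 = 0.5655868 u.
Converting to energy: 0.5655868 u × 931.49 MeV/u = 526.838 MeV

526.8 MeV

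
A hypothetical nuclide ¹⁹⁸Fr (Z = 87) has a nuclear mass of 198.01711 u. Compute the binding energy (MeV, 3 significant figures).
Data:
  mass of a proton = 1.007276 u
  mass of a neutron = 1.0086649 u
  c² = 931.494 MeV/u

1470 MeV

The nucleus contains 87 protons and 198 − 87 = 111 neutrons.
Σm = 87·m_p + 111·m_n = 87.633012 + 111.9618039 = 199.5948159 u
Δm = 199.5948159 − 198.01711 = 1.5777059 u
E_B = 1.5777059 × 931.494 = 1469.62 MeV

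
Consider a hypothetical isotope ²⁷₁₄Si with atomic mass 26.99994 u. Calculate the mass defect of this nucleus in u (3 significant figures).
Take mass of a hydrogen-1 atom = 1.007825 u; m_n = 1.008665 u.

0.222 u

With 14 protons and 13 neutrons (A = 27):
Mass of separated nucleons = 14(1.007825) + 13(1.008665) = 14.109550 + 13.112645 = 27.222195 u
Δm = 27.222195 − 26.99994 = 0.222255 u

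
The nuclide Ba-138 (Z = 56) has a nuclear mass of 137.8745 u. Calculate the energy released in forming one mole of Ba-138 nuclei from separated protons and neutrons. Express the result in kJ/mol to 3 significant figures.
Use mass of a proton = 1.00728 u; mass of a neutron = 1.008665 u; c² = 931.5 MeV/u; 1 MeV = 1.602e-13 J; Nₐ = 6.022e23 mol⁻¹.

1.12e+11 kJ/mol

Total constituent mass: 56 × 1.00728 + 82 × 1.008665 = 139.118210 u
Mass defect Δm = 139.118210 − 137.8745 = 1.243710 u
Binding energy = Δm·c² = 1.243710 × 931.5 MeV/u = 1158.52 MeV
Per nucleus in joules: 1158.52 MeV × 1.602e-13 J/MeV = 1.8559e-10 J
Per mole: 1.8559e-10 J × 6.022e23 mol⁻¹ = 1.1176e+14 J/mol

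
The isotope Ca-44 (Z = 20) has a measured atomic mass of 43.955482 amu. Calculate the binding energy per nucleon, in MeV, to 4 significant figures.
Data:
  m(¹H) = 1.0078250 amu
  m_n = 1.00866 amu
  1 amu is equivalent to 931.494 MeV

8.656 MeV/nucleon

The nucleus contains 20 protons and 44 − 20 = 24 neutrons.
Mass of separated nucleons = 20(1.0078250) + 24(1.00866) = 20.1565000 + 24.20784 = 44.3643400 amu
Mass defect Δm = 44.3643400 − 43.955482 = 0.4088580 amu
Converting to energy: 0.4088580 amu × 931.494 MeV/amu = 380.849 MeV
BE/A = 380.849 MeV / 44 = 8.656 MeV/nucleon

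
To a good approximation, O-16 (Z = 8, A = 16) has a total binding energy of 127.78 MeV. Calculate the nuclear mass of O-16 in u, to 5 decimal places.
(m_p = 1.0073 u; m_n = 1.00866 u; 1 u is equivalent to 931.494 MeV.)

Mass defect = 127.78 MeV / (931.494 MeV/u) = 0.1371775 u
Constituent mass = 8(1.0073) + 8(1.00866) = 16.12768 u
Nuclear mass = 16.12768 − 0.1371775 = 15.9905025 u ≈ 15.99050 u (to 5 decimal places)

15.99050 u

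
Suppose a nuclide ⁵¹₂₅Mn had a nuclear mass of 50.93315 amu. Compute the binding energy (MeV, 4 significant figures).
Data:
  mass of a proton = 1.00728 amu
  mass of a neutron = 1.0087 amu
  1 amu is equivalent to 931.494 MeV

With 25 protons and 26 neutrons (A = 51):
Σm = 25·m_p + 26·m_n = 25.18200 + 26.2262 = 51.40820 amu
Mass defect Δm = 51.40820 − 50.93315 = 0.47505 amu
Converting to energy: 0.47505 amu × 931.494 MeV/amu = 442.506 MeV

442.5 MeV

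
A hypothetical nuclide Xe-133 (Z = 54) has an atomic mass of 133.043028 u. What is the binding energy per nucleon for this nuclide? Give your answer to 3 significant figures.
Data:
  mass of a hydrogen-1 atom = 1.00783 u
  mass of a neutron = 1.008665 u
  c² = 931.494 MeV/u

Total constituent mass: 54 × 1.00783 + 79 × 1.008665 = 134.107355 u
Δm = 134.107355 − 133.043028 = 1.064327 u
Converting to energy: 1.064327 u × 931.494 MeV/u = 991.414 MeV
BE/A = 991.414 MeV / 133 = 7.454 MeV/nucleon

7.45 MeV/nucleon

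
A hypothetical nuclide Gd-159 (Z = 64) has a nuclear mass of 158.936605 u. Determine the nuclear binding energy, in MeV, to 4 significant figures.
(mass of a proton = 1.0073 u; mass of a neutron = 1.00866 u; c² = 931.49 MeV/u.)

1261 MeV

The nucleus contains 64 protons and 159 − 64 = 95 neutrons.
Total constituent mass: 64 × 1.0073 + 95 × 1.00866 = 160.28990 u
Mass defect Δm = 160.28990 − 158.936605 = 1.353295 u
Converting to energy: 1.353295 u × 931.49 MeV/u = 1260.58 MeV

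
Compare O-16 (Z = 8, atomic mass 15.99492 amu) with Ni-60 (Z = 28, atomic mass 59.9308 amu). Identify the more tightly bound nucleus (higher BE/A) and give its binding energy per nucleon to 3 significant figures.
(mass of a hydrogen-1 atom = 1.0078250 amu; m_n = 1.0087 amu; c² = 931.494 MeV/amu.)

Ni-60; 8.80 MeV/nucleon

O-16: Σm = 8(1.0078250) + 8(1.0087) = 16.1322000 amu; Δm = 0.1372800 amu; E_B = 127.875 MeV; E_B/A = 7.992 MeV
Ni-60: Σm = 28(1.0078250) + 32(1.0087) = 60.4975000 amu; Δm = 0.5667000 amu; E_B = 527.88 MeV; E_B/A = 8.798 MeV
Ni-60 has the higher binding energy per nucleon, so it is the more tightly bound nucleus.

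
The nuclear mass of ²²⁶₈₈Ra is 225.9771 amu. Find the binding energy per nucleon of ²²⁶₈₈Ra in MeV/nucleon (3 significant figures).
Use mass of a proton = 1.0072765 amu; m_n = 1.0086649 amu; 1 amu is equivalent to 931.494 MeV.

With 88 protons and 138 neutrons (A = 226):
Mass of separated nucleons = 88(1.0072765) + 138(1.0086649) = 88.6403320 + 139.1957562 = 227.8360882 amu
Δm = 227.8360882 − 225.9771 = 1.8589882 amu
E_B = 1.8589882 × 931.494 = 1731.64 MeV
Dividing by A = 226 gives 7.662 MeV per nucleon.

7.66 MeV/nucleon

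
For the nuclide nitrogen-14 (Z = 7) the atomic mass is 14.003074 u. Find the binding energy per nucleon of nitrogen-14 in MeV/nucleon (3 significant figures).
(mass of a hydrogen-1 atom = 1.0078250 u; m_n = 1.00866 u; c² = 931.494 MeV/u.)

With 7 protons and 7 neutrons (A = 14):
Σm = 7·m(¹H) + 7·m_n = 7.0547750 + 7.06062 = 14.1153950 u
Δm = 14.1153950 − 14.003074 = 0.1123210 u
Binding energy = Δm·c² = 0.1123210 × 931.494 MeV/u = 104.626 MeV
BE/A = 104.626 MeV / 14 = 7.473 MeV/nucleon

7.47 MeV/nucleon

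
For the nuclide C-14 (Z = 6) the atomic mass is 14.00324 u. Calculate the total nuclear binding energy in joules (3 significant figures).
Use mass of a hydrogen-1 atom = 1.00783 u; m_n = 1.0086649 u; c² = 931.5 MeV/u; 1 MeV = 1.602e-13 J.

1.69e-11 J

Z = 6, so N = A − Z = 14 − 6 = 8.
Mass of separated nucleons = 6(1.00783) + 8(1.0086649) = 6.04698 + 8.0693192 = 14.1162992 u
Mass defect Δm = 14.1162992 − 14.00324 = 0.1130592 u
Converting to energy: 0.1130592 u × 931.5 MeV/u = 105.315 MeV
In joules: 105.315 MeV × 1.602e-13 J/MeV = 1.6871e-11 J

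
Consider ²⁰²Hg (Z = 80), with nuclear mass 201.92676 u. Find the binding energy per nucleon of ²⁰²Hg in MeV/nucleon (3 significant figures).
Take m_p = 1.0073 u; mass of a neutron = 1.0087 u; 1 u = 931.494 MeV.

7.93 MeV/nucleon

With 80 protons and 122 neutrons (A = 202):
Σm = 80·m_p + 122·m_n = 80.5840 + 123.0614 = 203.6454 u
Mass defect Δm = 203.6454 − 201.92676 = 1.71864 u
E_B = 1.71864 × 931.494 = 1600.90 MeV
BE/A = 1600.90 MeV / 202 = 7.925 MeV/nucleon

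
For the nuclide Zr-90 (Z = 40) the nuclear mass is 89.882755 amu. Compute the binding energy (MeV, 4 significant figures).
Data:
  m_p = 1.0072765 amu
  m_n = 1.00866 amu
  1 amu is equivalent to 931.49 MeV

783.7 MeV

Mass of separated nucleons = 40(1.0072765) + 50(1.00866) = 40.2910600 + 50.43300 = 90.7240600 amu
The mass defect is 90.7240600 − 89.882755 = 0.8413050 amu.
E_B = 0.8413050 × 931.49 = 783.667 MeV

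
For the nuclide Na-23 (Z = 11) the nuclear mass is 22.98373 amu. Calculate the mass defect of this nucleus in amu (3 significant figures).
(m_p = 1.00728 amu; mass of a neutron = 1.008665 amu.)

0.200 amu

The nucleus contains 11 protons and 23 − 11 = 12 neutrons.
Total constituent mass: 11 × 1.00728 + 12 × 1.008665 = 23.184060 amu
The mass defect is 23.184060 − 22.98373 = 0.200330 amu.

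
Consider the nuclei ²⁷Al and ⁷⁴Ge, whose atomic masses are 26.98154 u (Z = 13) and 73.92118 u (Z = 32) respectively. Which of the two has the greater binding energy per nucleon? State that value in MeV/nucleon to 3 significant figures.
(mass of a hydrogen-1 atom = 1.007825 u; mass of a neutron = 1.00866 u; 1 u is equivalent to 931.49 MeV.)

⁷⁴Ge; 8.72 MeV/nucleon

²⁷Al: Σm = 13(1.007825) + 14(1.00866) = 27.222965 u; Δm = 0.241425 u; E_B = 224.88 MeV; E_B/A = 8.329 MeV
⁷⁴Ge: Σm = 32(1.007825) + 42(1.00866) = 74.614120 u; Δm = 0.692940 u; E_B = 645.47 MeV; E_B/A = 8.723 MeV
⁷⁴Ge has the higher binding energy per nucleon, so it is the more tightly bound nucleus.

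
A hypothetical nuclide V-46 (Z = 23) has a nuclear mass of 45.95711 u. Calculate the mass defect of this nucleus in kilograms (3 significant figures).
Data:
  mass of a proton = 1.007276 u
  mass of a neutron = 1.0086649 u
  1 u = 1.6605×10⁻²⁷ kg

6.80e-28 kg

Mass of separated nucleons = 23(1.007276) + 23(1.0086649) = 23.167348 + 23.1992927 = 46.3666407 u
Mass defect Δm = 46.3666407 − 45.95711 = 0.4095307 u
In SI units: 0.4095307 u × 1.6605×10⁻²⁷ kg/u = 6.8003e-28 kg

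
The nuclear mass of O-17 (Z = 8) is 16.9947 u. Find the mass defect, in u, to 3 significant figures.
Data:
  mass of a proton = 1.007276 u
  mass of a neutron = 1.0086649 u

Z = 8, so N = A − Z = 17 − 8 = 9.
Total constituent mass: 8 × 1.007276 + 9 × 1.0086649 = 17.1361921 u
Δm = 17.1361921 − 16.9947 = 0.1414921 u

0.141 u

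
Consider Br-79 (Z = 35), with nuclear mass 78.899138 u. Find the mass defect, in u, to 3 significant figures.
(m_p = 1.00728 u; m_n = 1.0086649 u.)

0.737 u

Mass of separated nucleons = 35(1.00728) + 44(1.0086649) = 35.25480 + 44.3812556 = 79.6360556 u
Mass defect Δm = 79.6360556 − 78.899138 = 0.7369176 u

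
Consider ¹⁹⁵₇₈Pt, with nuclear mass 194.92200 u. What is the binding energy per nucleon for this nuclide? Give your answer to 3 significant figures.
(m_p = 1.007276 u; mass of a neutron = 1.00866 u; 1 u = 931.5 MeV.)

7.92 MeV/nucleon

The nucleus contains 78 protons and 195 − 78 = 117 neutrons.
Σm = 78·m_p + 117·m_n = 78.567528 + 118.01322 = 196.580748 u
Mass defect Δm = 196.580748 − 194.92200 = 1.658748 u
Binding energy = Δm·c² = 1.658748 × 931.5 MeV/u = 1545.12 MeV
Per nucleon: 1545.12 / 195 = 7.924 MeV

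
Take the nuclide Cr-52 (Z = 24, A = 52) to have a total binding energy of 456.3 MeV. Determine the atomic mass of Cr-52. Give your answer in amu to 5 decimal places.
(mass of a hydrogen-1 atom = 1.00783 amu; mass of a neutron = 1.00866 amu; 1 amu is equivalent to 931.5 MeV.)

51.94054 amu

Mass defect = 456.3 MeV / (931.5 MeV/amu) = 0.4898551 amu
Constituent mass = 24(1.00783) + 28(1.00866) = 52.43040 amu
Atomic mass = 52.43040 − 0.4898551 = 51.9405449 amu ≈ 51.94054 amu (to 5 decimal places)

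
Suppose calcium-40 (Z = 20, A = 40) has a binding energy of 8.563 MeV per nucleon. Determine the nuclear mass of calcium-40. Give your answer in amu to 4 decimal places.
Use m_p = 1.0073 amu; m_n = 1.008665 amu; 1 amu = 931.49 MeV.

Total binding energy = 40 × 8.563 = 342.520 MeV
Mass defect = 342.520 MeV / (931.49 MeV/amu) = 0.367712 amu
Constituent mass = 20(1.0073) + 20(1.008665) = 40.319300 amu
Nuclear mass = 40.319300 − 0.367712 = 39.951588 amu ≈ 39.9516 amu (to 4 decimal places)

39.9516 amu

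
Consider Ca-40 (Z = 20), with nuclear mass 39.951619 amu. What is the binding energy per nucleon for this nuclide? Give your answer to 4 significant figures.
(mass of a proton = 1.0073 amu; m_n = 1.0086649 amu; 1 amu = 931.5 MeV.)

Z = 20, so N = A − Z = 40 − 20 = 20.
Σm = 20·m_p + 20·m_n = 20.1460 + 20.1732980 = 40.3192980 amu
Mass defect Δm = 40.3192980 − 39.951619 = 0.3676790 amu
E_B = 0.3676790 × 931.5 = 342.493 MeV
Dividing by A = 40 gives 8.562 MeV per nucleon.

8.562 MeV/nucleon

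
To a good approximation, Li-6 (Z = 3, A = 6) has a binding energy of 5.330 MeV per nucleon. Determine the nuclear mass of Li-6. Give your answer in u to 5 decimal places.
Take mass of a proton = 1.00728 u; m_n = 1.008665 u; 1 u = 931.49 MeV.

6.01350 u

Total binding energy = 6 × 5.330 = 31.980 MeV
Mass defect = 31.980 MeV / (931.49 MeV/u) = 0.0343321 u
Constituent mass = 3(1.00728) + 3(1.008665) = 6.047835 u
Nuclear mass = 6.047835 − 0.0343321 = 6.0135029 u ≈ 6.01350 u (to 5 decimal places)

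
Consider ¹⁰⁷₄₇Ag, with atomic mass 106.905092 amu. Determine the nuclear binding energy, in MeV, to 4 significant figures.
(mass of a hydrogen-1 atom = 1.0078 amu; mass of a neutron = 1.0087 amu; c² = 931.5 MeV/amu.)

Σm = 47·m(¹H) + 60·m_n = 47.3666 + 60.5220 = 107.8886 amu
The mass defect is 107.8886 − 106.905092 = 0.983508 amu.
Binding energy = Δm·c² = 0.983508 × 931.5 MeV/amu = 916.138 MeV

916.1 MeV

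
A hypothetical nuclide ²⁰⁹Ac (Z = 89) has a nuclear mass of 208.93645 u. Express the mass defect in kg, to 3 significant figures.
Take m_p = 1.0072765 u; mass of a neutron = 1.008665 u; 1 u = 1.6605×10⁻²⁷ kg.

The nucleus contains 89 protons and 209 − 89 = 120 neutrons.
Σm = 89·m_p + 120·m_n = 89.6476085 + 121.039800 = 210.6874085 u
Δm = 210.6874085 − 208.93645 = 1.7509585 u
In SI units: 1.7509585 u × 1.6605×10⁻²⁷ kg/u = 2.9075e-27 kg

2.91e-27 kg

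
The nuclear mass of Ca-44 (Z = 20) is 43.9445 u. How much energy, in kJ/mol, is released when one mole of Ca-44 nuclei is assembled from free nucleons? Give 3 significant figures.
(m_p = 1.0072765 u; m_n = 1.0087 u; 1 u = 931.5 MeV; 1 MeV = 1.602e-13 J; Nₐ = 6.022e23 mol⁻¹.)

3.68e+10 kJ/mol

With 20 protons and 24 neutrons (A = 44):
Mass of separated nucleons = 20(1.0072765) + 24(1.0087) = 20.1455300 + 24.2088 = 44.3543300 u
The mass defect is 44.3543300 − 43.9445 = 0.4098300 u.
Binding energy = Δm·c² = 0.4098300 × 931.5 MeV/u = 381.757 MeV
Per nucleus in joules: 381.757 MeV × 1.602e-13 J/MeV = 6.1157e-11 J
Per mole: 6.1157e-11 J × 6.022e23 mol⁻¹ = 3.6829e+13 J/mol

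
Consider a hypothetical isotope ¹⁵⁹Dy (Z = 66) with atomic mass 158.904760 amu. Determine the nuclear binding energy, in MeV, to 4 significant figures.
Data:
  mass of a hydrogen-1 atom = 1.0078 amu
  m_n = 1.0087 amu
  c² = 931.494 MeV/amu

Total constituent mass: 66 × 1.0078 + 93 × 1.0087 = 160.3239 amu
Δm = 160.3239 − 158.904760 = 1.419140 amu
Binding energy = Δm·c² = 1.419140 × 931.494 MeV/amu = 1321.92 MeV

1322 MeV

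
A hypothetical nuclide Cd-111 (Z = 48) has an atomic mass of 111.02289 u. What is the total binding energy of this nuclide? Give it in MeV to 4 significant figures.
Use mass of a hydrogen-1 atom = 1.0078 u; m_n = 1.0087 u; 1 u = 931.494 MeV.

838.0 MeV

Total constituent mass: 48 × 1.0078 + 63 × 1.0087 = 111.9225 u
Mass defect Δm = 111.9225 − 111.02289 = 0.89961 u
Binding energy = Δm·c² = 0.89961 × 931.494 MeV/u = 837.981 MeV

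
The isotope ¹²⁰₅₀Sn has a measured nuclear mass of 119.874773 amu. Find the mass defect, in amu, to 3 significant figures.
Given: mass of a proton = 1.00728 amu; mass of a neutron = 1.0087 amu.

With 50 protons and 70 neutrons (A = 120):
Mass of separated nucleons = 50(1.00728) + 70(1.0087) = 50.36400 + 70.6090 = 120.97300 amu
The mass defect is 120.97300 − 119.874773 = 1.098227 amu.

1.10 amu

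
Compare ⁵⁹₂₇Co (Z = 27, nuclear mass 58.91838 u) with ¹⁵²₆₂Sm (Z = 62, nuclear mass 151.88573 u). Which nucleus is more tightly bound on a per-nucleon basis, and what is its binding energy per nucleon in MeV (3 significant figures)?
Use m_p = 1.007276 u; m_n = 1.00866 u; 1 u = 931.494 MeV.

⁵⁹₂₇Co; 8.77 MeV/nucleon

⁵⁹₂₇Co: Σm = 27(1.007276) + 32(1.00866) = 59.473572 u; Δm = 0.555192 u; E_B = 517.16 MeV; E_B/A = 8.765 MeV
¹⁵²₆₂Sm: Σm = 62(1.007276) + 90(1.00866) = 153.230512 u; Δm = 1.344782 u; E_B = 1252.7 MeV; E_B/A = 8.241 MeV
⁵⁹₂₇Co has the higher binding energy per nucleon, so it is the more tightly bound nucleus.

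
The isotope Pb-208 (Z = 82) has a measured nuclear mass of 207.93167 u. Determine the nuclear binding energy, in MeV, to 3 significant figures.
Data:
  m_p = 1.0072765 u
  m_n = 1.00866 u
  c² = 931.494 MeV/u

Σm = 82·m_p + 126·m_n = 82.5966730 + 127.09116 = 209.6878330 u
Mass defect Δm = 209.6878330 − 207.93167 = 1.7561630 u
Binding energy = Δm·c² = 1.7561630 × 931.494 MeV/u = 1635.86 MeV

1640 MeV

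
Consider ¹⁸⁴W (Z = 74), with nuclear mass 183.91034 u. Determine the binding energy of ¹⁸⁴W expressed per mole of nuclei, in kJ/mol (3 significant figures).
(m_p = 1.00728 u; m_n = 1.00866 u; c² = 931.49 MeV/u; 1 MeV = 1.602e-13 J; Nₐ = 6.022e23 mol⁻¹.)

Z = 74, so N = A − Z = 184 − 74 = 110.
Mass of separated nucleons = 74(1.00728) + 110(1.00866) = 74.53872 + 110.95260 = 185.49132 u
Mass defect Δm = 185.49132 − 183.91034 = 1.58098 u
Binding energy = Δm·c² = 1.58098 × 931.49 MeV/u = 1472.67 MeV
Per nucleus in joules: 1472.67 MeV × 1.602e-13 J/MeV = 2.3592e-10 J
Per mole: 2.3592e-10 J × 6.022e23 mol⁻¹ = 1.4207e+14 J/mol

1.42e+11 kJ/mol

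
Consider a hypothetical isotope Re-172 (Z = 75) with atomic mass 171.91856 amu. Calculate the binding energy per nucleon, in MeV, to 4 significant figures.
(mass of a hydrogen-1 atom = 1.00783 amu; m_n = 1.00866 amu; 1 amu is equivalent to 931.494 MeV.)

8.171 MeV/nucleon

With 75 protons and 97 neutrons (A = 172):
Σm = 75·m(¹H) + 97·m_n = 75.58725 + 97.84002 = 173.42727 amu
Δm = 173.42727 − 171.91856 = 1.50871 amu
Converting to energy: 1.50871 amu × 931.494 MeV/amu = 1405.35 MeV
Per nucleon: 1405.35 / 172 = 8.171 MeV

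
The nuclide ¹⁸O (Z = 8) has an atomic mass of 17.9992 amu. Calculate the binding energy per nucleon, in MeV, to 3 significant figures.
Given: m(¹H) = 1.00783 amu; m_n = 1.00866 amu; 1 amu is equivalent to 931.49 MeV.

The nucleus contains 8 protons and 18 − 8 = 10 neutrons.
Total constituent mass: 8 × 1.00783 + 10 × 1.00866 = 18.14924 amu
Mass defect Δm = 18.14924 − 17.9992 = 0.15004 amu
Binding energy = Δm·c² = 0.15004 × 931.49 MeV/amu = 139.7608 MeV
Per nucleon: 139.7608 / 18 = 7.764 MeV

7.76 MeV/nucleon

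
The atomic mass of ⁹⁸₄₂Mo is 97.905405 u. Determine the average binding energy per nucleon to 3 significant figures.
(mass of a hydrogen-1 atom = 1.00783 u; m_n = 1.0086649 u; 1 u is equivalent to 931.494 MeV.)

Z = 42, so N = A − Z = 98 − 42 = 56.
Σm = 42·m(¹H) + 56·m_n = 42.32886 + 56.4852344 = 98.8140944 u
Mass defect Δm = 98.8140944 − 97.905405 = 0.9086894 u
Binding energy = Δm·c² = 0.9086894 × 931.494 MeV/u = 846.439 MeV
Dividing by A = 98 gives 8.637 MeV per nucleon.

8.64 MeV/nucleon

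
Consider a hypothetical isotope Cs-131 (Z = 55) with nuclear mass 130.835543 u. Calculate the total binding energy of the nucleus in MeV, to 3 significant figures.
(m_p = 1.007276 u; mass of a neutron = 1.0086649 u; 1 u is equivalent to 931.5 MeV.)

Σm = 55·m_p + 76·m_n = 55.400180 + 76.6585324 = 132.0587124 u
Δm = 132.0587124 − 130.835543 = 1.2231694 u
E_B = 1.2231694 × 931.5 = 1139.38 MeV

1140 MeV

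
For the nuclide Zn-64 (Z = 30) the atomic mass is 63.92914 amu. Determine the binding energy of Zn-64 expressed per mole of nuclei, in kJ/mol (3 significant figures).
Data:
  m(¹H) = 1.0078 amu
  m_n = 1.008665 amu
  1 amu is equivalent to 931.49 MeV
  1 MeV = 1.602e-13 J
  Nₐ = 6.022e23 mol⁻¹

The nucleus contains 30 protons and 64 − 30 = 34 neutrons.
Σm = 30·m(¹H) + 34·m_n = 30.2340 + 34.294610 = 64.528610 amu
The mass defect is 64.528610 − 63.92914 = 0.599470 amu.
E_B = 0.599470 × 931.49 = 558.400 MeV
Per nucleus in joules: 558.400 MeV × 1.602e-13 J/MeV = 8.9456e-11 J
Per mole: 8.9456e-11 J × 6.022e23 mol⁻¹ = 5.3870e+13 J/mol

5.39e+10 kJ/mol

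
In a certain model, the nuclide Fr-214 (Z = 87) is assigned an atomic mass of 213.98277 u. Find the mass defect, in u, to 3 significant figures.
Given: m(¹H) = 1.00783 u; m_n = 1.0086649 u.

1.80 u

Σm = 87·m(¹H) + 127·m_n = 87.68121 + 128.1004423 = 215.7816523 u
Mass defect Δm = 215.7816523 − 213.98277 = 1.7988823 u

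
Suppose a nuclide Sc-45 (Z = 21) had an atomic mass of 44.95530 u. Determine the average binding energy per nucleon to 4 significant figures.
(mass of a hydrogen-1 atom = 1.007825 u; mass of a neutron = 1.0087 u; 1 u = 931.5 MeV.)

8.649 MeV/nucleon

Σm = 21·m(¹H) + 24·m_n = 21.164325 + 24.2088 = 45.373125 u
The mass defect is 45.373125 − 44.95530 = 0.417825 u.
E_B = 0.417825 × 931.5 = 389.204 MeV
BE/A = 389.204 MeV / 45 = 8.649 MeV/nucleon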